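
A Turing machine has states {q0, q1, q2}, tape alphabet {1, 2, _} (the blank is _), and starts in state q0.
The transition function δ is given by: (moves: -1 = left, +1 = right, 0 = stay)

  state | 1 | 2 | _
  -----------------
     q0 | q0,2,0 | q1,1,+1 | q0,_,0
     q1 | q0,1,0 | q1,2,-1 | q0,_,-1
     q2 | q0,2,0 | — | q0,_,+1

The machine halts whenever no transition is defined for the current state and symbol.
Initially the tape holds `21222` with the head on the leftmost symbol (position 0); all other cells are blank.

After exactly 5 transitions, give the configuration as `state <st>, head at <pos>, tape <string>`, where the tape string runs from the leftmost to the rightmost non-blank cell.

q0 | [2]1222   read 2 → write 1, move +1, go to q1
q1 | 1[1]222   read 1 → write 1, move 0, go to q0
q0 | 1[1]222   read 1 → write 2, move 0, go to q0
q0 | 1[2]222   read 2 → write 1, move +1, go to q1
q1 | 11[2]22   read 2 → write 2, move -1, go to q1
q1 | 1[1]222
After 5 steps: state q1, head at 1, tape 11222.

state q1, head at 1, tape 11222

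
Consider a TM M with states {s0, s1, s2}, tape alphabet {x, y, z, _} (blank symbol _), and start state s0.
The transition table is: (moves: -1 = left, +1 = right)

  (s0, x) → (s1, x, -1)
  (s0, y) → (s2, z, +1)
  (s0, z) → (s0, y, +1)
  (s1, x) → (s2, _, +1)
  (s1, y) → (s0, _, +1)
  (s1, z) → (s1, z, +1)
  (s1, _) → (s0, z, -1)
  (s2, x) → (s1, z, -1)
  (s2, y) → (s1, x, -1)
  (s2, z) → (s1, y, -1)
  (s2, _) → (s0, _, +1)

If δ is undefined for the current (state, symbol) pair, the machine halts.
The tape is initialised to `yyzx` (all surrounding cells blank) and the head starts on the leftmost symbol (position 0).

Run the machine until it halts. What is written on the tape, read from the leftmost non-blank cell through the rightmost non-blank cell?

yyzyy

state=s0 head=0 tape=[y]yzx__   (s0,y)→(s2,z,+1)
state=s2 head=1 tape=z[y]zx__   (s2,y)→(s1,x,-1)
state=s1 head=0 tape=[z]xzx__   (s1,z)→(s1,z,+1)
state=s1 head=1 tape=z[x]zx__   (s1,x)→(s2,_,+1)
state=s2 head=2 tape=z_[z]x__   (s2,z)→(s1,y,-1)
state=s1 head=1 tape=z[_]yx__   (s1,_)→(s0,z,-1)
state=s0 head=0 tape=[z]zyx__   (s0,z)→(s0,y,+1)
state=s0 head=1 tape=y[z]yx__   (s0,z)→(s0,y,+1)
state=s0 head=2 tape=yy[y]x__   (s0,y)→(s2,z,+1)
state=s2 head=3 tape=yyz[x]__   (s2,x)→(s1,z,-1)
state=s1 head=2 tape=yy[z]z__   (s1,z)→(s1,z,+1)
state=s1 head=3 tape=yyz[z]__   (s1,z)→(s1,z,+1)
state=s1 head=4 tape=yyzz[_]_   (s1,_)→(s0,z,-1)
state=s0 head=3 tape=yyz[z]z_   (s0,z)→(s0,y,+1)
state=s0 head=4 tape=yyzy[z]_   (s0,z)→(s0,y,+1)
state=s0 head=5 tape=yyzyy[_]
The non-blank tape span at halt is yyzyy.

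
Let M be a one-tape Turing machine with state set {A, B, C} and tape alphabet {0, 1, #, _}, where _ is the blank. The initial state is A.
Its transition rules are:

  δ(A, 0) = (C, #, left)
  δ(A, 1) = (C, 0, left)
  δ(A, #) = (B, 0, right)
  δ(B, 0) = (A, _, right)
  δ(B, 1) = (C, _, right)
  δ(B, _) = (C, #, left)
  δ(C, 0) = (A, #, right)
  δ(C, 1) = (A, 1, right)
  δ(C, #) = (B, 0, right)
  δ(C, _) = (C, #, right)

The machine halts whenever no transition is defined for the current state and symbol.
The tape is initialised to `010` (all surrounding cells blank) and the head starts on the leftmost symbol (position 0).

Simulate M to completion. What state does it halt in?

A

A | _[0]10_   read 0 → write #, move left, go to C
C | [_]#10_   read _ → write #, move right, go to C
C | #[#]10_   read # → write 0, move right, go to B
B | #0[1]0_   read 1 → write _, move right, go to C
C | #0_[0]_   read 0 → write #, move right, go to A
A | #0_#[_]
No transition is defined for (A, _); M halts in state A.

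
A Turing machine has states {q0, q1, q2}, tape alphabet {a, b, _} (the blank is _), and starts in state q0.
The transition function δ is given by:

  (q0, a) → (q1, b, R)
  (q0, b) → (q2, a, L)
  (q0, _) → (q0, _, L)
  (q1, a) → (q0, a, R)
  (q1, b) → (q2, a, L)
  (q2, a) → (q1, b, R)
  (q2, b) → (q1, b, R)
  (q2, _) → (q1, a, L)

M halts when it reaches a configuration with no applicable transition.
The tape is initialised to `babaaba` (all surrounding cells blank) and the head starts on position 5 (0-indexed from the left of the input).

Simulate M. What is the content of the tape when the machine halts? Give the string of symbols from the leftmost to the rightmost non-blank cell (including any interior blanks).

bababab

q0 | babaa[b]a_   read b → write a, move L, go to q2
q2 | baba[a]aa_   read a → write b, move R, go to q1
q1 | babab[a]a_   read a → write a, move R, go to q0
q0 | bababa[a]_   read a → write b, move R, go to q1
q1 | bababab[_]
The non-blank tape span at halt is bababab.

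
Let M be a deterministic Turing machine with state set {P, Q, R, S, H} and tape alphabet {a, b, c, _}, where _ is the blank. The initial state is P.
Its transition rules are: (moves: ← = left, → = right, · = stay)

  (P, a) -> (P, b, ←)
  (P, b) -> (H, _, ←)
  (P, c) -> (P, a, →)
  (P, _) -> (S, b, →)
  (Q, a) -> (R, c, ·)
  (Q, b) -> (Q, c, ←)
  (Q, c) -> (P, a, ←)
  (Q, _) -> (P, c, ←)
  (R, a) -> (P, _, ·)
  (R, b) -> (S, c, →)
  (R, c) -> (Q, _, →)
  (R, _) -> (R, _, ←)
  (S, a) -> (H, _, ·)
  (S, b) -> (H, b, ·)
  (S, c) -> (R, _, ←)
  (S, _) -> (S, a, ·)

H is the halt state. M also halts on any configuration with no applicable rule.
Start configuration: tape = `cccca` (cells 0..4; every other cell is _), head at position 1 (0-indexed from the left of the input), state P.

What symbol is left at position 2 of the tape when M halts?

b

P | c[c]cca   read c → write a, move →, go to P
P | ca[c]ca   read c → write a, move →, go to P
P | caa[c]a   read c → write a, move →, go to P
P | caaa[a]   read a → write b, move ←, go to P
P | caa[a]b   read a → write b, move ←, go to P
P | ca[a]bb   read a → write b, move ←, go to P
P | c[a]bbb   read a → write b, move ←, go to P
P | [c]bbbb   read c → write a, move →, go to P
P | a[b]bbb   read b → write _, move ←, go to H
H | [a]_bbb
Cell 2 holds b when M halts.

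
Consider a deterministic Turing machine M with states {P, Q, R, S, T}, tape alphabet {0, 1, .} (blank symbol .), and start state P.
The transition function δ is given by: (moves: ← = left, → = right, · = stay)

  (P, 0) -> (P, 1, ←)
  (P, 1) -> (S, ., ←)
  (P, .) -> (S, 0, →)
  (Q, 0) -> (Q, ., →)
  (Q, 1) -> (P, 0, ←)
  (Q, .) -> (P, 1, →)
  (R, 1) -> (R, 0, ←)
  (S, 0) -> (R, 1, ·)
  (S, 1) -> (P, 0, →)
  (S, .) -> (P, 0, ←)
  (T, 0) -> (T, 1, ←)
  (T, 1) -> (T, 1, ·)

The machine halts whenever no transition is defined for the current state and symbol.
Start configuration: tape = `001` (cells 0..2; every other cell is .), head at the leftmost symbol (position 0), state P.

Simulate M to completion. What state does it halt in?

state=P head=0 tape=..[0]01   (P,0)→(P,1,←)
state=P head=-1 tape=.[.]101   (P,.)→(S,0,→)
state=S head=0 tape=.0[1]01   (S,1)→(P,0,→)
state=P head=1 tape=.00[0]1   (P,0)→(P,1,←)
state=P head=0 tape=.0[0]11   (P,0)→(P,1,←)
state=P head=-1 tape=.[0]111   (P,0)→(P,1,←)
state=P head=-2 tape=[.]1111   (P,.)→(S,0,→)
state=S head=-1 tape=0[1]111   (S,1)→(P,0,→)
state=P head=0 tape=00[1]11   (P,1)→(S,.,←)
state=S head=-1 tape=0[0].11   (S,0)→(R,1,·)
state=R head=-1 tape=0[1].11   (R,1)→(R,0,←)
state=R head=-2 tape=[0]0.11
No transition is defined for (R, 0); M halts in state R.

R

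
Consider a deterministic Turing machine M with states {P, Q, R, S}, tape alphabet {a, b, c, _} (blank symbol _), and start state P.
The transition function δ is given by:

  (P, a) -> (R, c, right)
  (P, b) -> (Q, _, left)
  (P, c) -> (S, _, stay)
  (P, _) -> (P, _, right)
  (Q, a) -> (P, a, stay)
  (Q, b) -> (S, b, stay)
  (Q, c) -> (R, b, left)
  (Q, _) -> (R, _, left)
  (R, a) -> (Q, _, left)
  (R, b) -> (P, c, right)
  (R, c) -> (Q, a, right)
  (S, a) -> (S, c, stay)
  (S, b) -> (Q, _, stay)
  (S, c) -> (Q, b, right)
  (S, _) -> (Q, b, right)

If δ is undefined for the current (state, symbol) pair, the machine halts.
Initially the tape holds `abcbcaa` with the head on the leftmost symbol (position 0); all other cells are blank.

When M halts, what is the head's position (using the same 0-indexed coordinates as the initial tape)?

state=P head=0 tape=[a]bcbcaa   (P,a)→(R,c,right)
state=R head=1 tape=c[b]cbcaa   (R,b)→(P,c,right)
state=P head=2 tape=cc[c]bcaa   (P,c)→(S,_,stay)
state=S head=2 tape=cc[_]bcaa   (S,_)→(Q,b,right)
state=Q head=3 tape=ccb[b]caa   (Q,b)→(S,b,stay)
state=S head=3 tape=ccb[b]caa   (S,b)→(Q,_,stay)
state=Q head=3 tape=ccb[_]caa   (Q,_)→(R,_,left)
state=R head=2 tape=cc[b]_caa   (R,b)→(P,c,right)
state=P head=3 tape=ccc[_]caa   (P,_)→(P,_,right)
state=P head=4 tape=ccc_[c]aa   (P,c)→(S,_,stay)
state=S head=4 tape=ccc_[_]aa   (S,_)→(Q,b,right)
state=Q head=5 tape=ccc_b[a]a   (Q,a)→(P,a,stay)
state=P head=5 tape=ccc_b[a]a   (P,a)→(R,c,right)
state=R head=6 tape=ccc_bc[a]   (R,a)→(Q,_,left)
state=Q head=5 tape=ccc_b[c]_   (Q,c)→(R,b,left)
state=R head=4 tape=ccc_[b]b_   (R,b)→(P,c,right)
state=P head=5 tape=ccc_c[b]_   (P,b)→(Q,_,left)
state=Q head=4 tape=ccc_[c]__   (Q,c)→(R,b,left)
state=R head=3 tape=ccc[_]b__
At halt the head is at cell 3.

3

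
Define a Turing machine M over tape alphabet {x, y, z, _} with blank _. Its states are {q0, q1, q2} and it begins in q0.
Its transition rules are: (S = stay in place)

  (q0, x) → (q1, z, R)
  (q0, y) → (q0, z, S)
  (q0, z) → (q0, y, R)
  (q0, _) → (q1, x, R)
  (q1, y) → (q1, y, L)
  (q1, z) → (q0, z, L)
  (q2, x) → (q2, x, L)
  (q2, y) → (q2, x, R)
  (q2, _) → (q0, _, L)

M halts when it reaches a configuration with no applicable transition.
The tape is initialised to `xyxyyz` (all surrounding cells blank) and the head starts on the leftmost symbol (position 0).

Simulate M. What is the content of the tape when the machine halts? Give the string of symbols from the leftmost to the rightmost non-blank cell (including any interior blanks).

yyyyyyyx

q0 | _[x]yxyyz__   read x → write z, move R, go to q1
q1 | _z[y]xyyz__   read y → write y, move L, go to q1
q1 | _[z]yxyyz__   read z → write z, move L, go to q0
q0 | [_]zyxyyz__   read _ → write x, move R, go to q1
q1 | x[z]yxyyz__   read z → write z, move L, go to q0
q0 | [x]zyxyyz__   read x → write z, move R, go to q1
q1 | z[z]yxyyz__   read z → write z, move L, go to q0
q0 | [z]zyxyyz__   read z → write y, move R, go to q0
q0 | y[z]yxyyz__   read z → write y, move R, go to q0
q0 | yy[y]xyyz__   read y → write z, move S, go to q0
q0 | yy[z]xyyz__   read z → write y, move R, go to q0
q0 | yyy[x]yyz__   read x → write z, move R, go to q1
q1 | yyyz[y]yz__   read y → write y, move L, go to q1
q1 | yyy[z]yyz__   read z → write z, move L, go to q0
q0 | yy[y]zyyz__   read y → write z, move S, go to q0
q0 | yy[z]zyyz__   read z → write y, move R, go to q0
q0 | yyy[z]yyz__   read z → write y, move R, go to q0
q0 | yyyy[y]yz__   read y → write z, move S, go to q0
q0 | yyyy[z]yz__   read z → write y, move R, go to q0
q0 | yyyyy[y]z__   read y → write z, move S, go to q0
q0 | yyyyy[z]z__   read z → write y, move R, go to q0
q0 | yyyyyy[z]__   read z → write y, move R, go to q0
q0 | yyyyyyy[_]_   read _ → write x, move R, go to q1
q1 | yyyyyyyx[_]
The non-blank tape span at halt is yyyyyyyx.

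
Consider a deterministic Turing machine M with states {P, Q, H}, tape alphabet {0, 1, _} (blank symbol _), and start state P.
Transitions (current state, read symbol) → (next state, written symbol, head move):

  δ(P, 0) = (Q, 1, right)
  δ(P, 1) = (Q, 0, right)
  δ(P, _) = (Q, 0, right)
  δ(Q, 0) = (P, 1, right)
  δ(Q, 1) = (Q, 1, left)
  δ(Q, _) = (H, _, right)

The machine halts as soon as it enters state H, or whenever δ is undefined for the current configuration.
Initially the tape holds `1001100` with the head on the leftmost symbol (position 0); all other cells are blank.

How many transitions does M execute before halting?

state=P head=0 tape=[1]001100__   (P,1)→(Q,0,right)
state=Q head=1 tape=0[0]01100__   (Q,0)→(P,1,right)
state=P head=2 tape=01[0]1100__   (P,0)→(Q,1,right)
state=Q head=3 tape=011[1]100__   (Q,1)→(Q,1,left)
state=Q head=2 tape=01[1]1100__   (Q,1)→(Q,1,left)
state=Q head=1 tape=0[1]11100__   (Q,1)→(Q,1,left)
state=Q head=0 tape=[0]111100__   (Q,0)→(P,1,right)
state=P head=1 tape=1[1]11100__   (P,1)→(Q,0,right)
state=Q head=2 tape=10[1]1100__   (Q,1)→(Q,1,left)
state=Q head=1 tape=1[0]11100__   (Q,0)→(P,1,right)
state=P head=2 tape=11[1]1100__   (P,1)→(Q,0,right)
state=Q head=3 tape=110[1]100__   (Q,1)→(Q,1,left)
state=Q head=2 tape=11[0]1100__   (Q,0)→(P,1,right)
state=P head=3 tape=111[1]100__   (P,1)→(Q,0,right)
state=Q head=4 tape=1110[1]00__   (Q,1)→(Q,1,left)
state=Q head=3 tape=111[0]100__   (Q,0)→(P,1,right)
state=P head=4 tape=1111[1]00__   (P,1)→(Q,0,right)
state=Q head=5 tape=11110[0]0__   (Q,0)→(P,1,right)
state=P head=6 tape=111101[0]__   (P,0)→(Q,1,right)
state=Q head=7 tape=1111011[_]_   (Q,_)→(H,_,right)
state=H head=8 tape=1111011_[_]
M halts after 20 transitions.

20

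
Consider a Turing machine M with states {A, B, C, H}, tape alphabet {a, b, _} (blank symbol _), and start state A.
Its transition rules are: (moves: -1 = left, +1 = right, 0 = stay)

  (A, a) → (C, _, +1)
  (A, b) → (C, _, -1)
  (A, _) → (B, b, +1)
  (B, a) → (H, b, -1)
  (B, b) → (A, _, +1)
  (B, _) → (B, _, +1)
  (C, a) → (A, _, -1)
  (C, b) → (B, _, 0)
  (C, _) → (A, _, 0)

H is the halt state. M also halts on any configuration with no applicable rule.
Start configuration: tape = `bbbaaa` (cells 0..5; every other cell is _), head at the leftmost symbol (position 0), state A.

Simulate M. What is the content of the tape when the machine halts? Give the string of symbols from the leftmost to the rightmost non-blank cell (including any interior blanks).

b_b_baa

state=A head=0 tape=_[b]bbaaa   (A,b)→(C,_,-1)
state=C head=-1 tape=[_]_bbaaa   (C,_)→(A,_,0)
state=A head=-1 tape=[_]_bbaaa   (A,_)→(B,b,+1)
state=B head=0 tape=b[_]bbaaa   (B,_)→(B,_,+1)
state=B head=1 tape=b_[b]baaa   (B,b)→(A,_,+1)
state=A head=2 tape=b__[b]aaa   (A,b)→(C,_,-1)
state=C head=1 tape=b_[_]_aaa   (C,_)→(A,_,0)
state=A head=1 tape=b_[_]_aaa   (A,_)→(B,b,+1)
state=B head=2 tape=b_b[_]aaa   (B,_)→(B,_,+1)
state=B head=3 tape=b_b_[a]aa   (B,a)→(H,b,-1)
state=H head=2 tape=b_b[_]baa
The non-blank tape span at halt is b_b_baa.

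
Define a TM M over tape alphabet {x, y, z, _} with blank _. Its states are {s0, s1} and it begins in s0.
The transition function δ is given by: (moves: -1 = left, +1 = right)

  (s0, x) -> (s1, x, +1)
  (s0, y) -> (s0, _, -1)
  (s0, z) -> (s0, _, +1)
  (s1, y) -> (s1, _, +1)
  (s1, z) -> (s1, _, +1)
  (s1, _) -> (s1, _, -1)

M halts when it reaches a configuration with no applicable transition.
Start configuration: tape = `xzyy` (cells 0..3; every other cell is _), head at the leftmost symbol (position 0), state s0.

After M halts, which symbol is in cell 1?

s0 | [x]zyy_   read x → write x, move +1, go to s1
s1 | x[z]yy_   read z → write _, move +1, go to s1
s1 | x_[y]y_   read y → write _, move +1, go to s1
s1 | x__[y]_   read y → write _, move +1, go to s1
s1 | x___[_]   read _ → write _, move -1, go to s1
s1 | x__[_]_   read _ → write _, move -1, go to s1
s1 | x_[_]__   read _ → write _, move -1, go to s1
s1 | x[_]___   read _ → write _, move -1, go to s1
s1 | [x]____
Cell 1 holds _ when M halts.

_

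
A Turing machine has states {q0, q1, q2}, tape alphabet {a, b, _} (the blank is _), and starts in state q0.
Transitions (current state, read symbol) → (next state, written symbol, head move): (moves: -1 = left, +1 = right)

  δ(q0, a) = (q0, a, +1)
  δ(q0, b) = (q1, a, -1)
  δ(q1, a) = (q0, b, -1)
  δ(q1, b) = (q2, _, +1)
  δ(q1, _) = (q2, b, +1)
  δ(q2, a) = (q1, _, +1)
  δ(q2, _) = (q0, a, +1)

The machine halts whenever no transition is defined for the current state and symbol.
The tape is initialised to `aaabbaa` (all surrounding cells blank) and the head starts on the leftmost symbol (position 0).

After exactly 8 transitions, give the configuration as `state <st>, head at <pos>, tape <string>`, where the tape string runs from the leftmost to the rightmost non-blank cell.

state q0, head at 0, tape abaabaa

q0 | [a]aabbaa   read a → write a, move +1, go to q0
q0 | a[a]abbaa   read a → write a, move +1, go to q0
q0 | aa[a]bbaa   read a → write a, move +1, go to q0
q0 | aaa[b]baa   read b → write a, move -1, go to q1
q1 | aa[a]abaa   read a → write b, move -1, go to q0
q0 | a[a]babaa   read a → write a, move +1, go to q0
q0 | aa[b]abaa   read b → write a, move -1, go to q1
q1 | a[a]aabaa   read a → write b, move -1, go to q0
q0 | [a]baabaa
After 8 steps: state q0, head at 0, tape abaabaa.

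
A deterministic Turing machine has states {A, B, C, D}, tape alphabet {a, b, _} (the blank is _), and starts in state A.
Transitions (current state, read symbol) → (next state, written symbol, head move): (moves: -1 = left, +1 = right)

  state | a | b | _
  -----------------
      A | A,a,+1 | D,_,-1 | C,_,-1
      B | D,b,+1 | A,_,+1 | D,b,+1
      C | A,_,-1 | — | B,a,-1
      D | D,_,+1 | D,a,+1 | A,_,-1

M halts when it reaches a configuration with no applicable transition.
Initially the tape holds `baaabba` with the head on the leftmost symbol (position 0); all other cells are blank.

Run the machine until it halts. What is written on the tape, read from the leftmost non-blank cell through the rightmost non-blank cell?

A | ____[b]aaabba   read b → write _, move -1, go to D
D | ___[_]_aaabba   read _ → write _, move -1, go to A
A | __[_]__aaabba   read _ → write _, move -1, go to C
C | _[_]___aaabba   read _ → write a, move -1, go to B
B | [_]a___aaabba   read _ → write b, move +1, go to D
D | b[a]___aaabba   read a → write _, move +1, go to D
D | b_[_]__aaabba   read _ → write _, move -1, go to A
A | b[_]___aaabba   read _ → write _, move -1, go to C
C | [b]____aaabba
The non-blank tape span at halt is b____aaabba.

b____aaabba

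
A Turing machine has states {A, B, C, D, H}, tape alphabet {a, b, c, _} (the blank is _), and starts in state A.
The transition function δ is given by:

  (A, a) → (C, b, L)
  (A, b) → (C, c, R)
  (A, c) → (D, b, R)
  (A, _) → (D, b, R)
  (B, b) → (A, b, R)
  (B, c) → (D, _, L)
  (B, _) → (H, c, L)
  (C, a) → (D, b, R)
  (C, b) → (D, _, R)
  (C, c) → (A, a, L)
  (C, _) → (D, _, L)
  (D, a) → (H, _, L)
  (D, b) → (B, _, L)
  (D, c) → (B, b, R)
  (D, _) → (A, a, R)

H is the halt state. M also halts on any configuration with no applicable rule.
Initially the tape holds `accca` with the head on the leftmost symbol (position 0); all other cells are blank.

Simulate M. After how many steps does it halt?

15

A | __[a]ccca   read a → write b, move L, go to C
C | _[_]bccca   read _ → write _, move L, go to D
D | [_]_bccca   read _ → write a, move R, go to A
A | a[_]bccca   read _ → write b, move R, go to D
D | ab[b]ccca   read b → write _, move L, go to B
B | a[b]_ccca   read b → write b, move R, go to A
A | ab[_]ccca   read _ → write b, move R, go to D
D | abb[c]cca   read c → write b, move R, go to B
B | abbb[c]ca   read c → write _, move L, go to D
D | abb[b]_ca   read b → write _, move L, go to B
B | ab[b]__ca   read b → write b, move R, go to A
A | abb[_]_ca   read _ → write b, move R, go to D
D | abbb[_]ca   read _ → write a, move R, go to A
A | abbba[c]a   read c → write b, move R, go to D
D | abbbab[a]   read a → write _, move L, go to H
H | abbba[b]_
M halts after 15 transitions.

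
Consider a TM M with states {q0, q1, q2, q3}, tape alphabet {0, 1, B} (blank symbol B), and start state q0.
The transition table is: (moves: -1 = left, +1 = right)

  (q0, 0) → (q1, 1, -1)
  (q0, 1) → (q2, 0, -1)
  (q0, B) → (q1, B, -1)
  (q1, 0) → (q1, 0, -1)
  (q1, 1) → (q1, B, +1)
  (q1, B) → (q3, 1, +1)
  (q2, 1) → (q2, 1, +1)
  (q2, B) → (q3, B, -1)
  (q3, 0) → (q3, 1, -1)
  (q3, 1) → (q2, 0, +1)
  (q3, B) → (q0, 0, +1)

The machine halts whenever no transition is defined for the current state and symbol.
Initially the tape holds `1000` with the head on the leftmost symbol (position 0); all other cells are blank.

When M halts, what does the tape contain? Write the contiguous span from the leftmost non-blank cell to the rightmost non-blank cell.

001B0000

state=q0 head=0 tape=BBBB[1]000   (q0,1)→(q2,0,-1)
state=q2 head=-1 tape=BBB[B]0000   (q2,B)→(q3,B,-1)
state=q3 head=-2 tape=BB[B]B0000   (q3,B)→(q0,0,+1)
state=q0 head=-1 tape=BB0[B]0000   (q0,B)→(q1,B,-1)
state=q1 head=-2 tape=BB[0]B0000   (q1,0)→(q1,0,-1)
state=q1 head=-3 tape=B[B]0B0000   (q1,B)→(q3,1,+1)
state=q3 head=-2 tape=B1[0]B0000   (q3,0)→(q3,1,-1)
state=q3 head=-3 tape=B[1]1B0000   (q3,1)→(q2,0,+1)
state=q2 head=-2 tape=B0[1]B0000   (q2,1)→(q2,1,+1)
state=q2 head=-1 tape=B01[B]0000   (q2,B)→(q3,B,-1)
state=q3 head=-2 tape=B0[1]B0000   (q3,1)→(q2,0,+1)
state=q2 head=-1 tape=B00[B]0000   (q2,B)→(q3,B,-1)
state=q3 head=-2 tape=B0[0]B0000   (q3,0)→(q3,1,-1)
state=q3 head=-3 tape=B[0]1B0000   (q3,0)→(q3,1,-1)
state=q3 head=-4 tape=[B]11B0000   (q3,B)→(q0,0,+1)
state=q0 head=-3 tape=0[1]1B0000   (q0,1)→(q2,0,-1)
state=q2 head=-4 tape=[0]01B0000
The non-blank tape span at halt is 001B0000.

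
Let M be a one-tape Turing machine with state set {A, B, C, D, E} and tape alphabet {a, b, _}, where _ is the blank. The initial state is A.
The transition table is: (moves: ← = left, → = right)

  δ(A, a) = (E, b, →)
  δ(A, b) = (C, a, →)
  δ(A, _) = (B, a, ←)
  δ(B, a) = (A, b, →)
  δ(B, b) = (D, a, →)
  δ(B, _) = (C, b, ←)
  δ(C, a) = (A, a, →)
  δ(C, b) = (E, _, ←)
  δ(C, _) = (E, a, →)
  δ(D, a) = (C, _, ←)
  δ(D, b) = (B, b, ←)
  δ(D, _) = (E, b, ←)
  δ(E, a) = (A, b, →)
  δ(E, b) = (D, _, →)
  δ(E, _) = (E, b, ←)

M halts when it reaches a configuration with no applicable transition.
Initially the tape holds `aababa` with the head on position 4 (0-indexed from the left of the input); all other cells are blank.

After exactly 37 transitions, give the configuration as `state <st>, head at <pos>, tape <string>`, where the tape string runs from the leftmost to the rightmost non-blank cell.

state D, head at 7, tape aabbbb_b

A | aaba[b]a__   read b → write a, move →, go to C
C | aabaa[a]__   read a → write a, move →, go to A
A | aabaaa[_]_   read _ → write a, move ←, go to B
B | aabaa[a]a_   read a → write b, move →, go to A
A | aabaab[a]_   read a → write b, move →, go to E
E | aabaabb[_]   read _ → write b, move ←, go to E
E | aabaab[b]b   read b → write _, move →, go to D
D | aabaab_[b]   read b → write b, move ←, go to B
B | aabaab[_]b   read _ → write b, move ←, go to C
C | aabaa[b]bb   read b → write _, move ←, go to E
E | aaba[a]_bb   read a → write b, move →, go to A
A | aabab[_]bb   read _ → write a, move ←, go to B
B | aaba[b]abb   read b → write a, move →, go to D
D | aabaa[a]bb   read a → write _, move ←, go to C
C | aaba[a]_bb   read a → write a, move →, go to A
A | aabaa[_]bb   read _ → write a, move ←, go to B
B | aaba[a]abb   read a → write b, move →, go to A
A | aabab[a]bb   read a → write b, move →, go to E
E | aababb[b]b   read b → write _, move →, go to D
D | aababb_[b]   read b → write b, move ←, go to B
B | aababb[_]b   read _ → write b, move ←, go to C
C | aabab[b]bb   read b → write _, move ←, go to E
E | aaba[b]_bb   read b → write _, move →, go to D
D | aaba_[_]bb   read _ → write b, move ←, go to E
E | aaba[_]bbb   read _ → write b, move ←, go to E
E | aab[a]bbbb   read a → write b, move →, go to A
A | aabb[b]bbb   read b → write a, move →, go to C
C | aabba[b]bb   read b → write _, move ←, go to E
E | aabb[a]_bb   read a → write b, move →, go to A
A | aabbb[_]bb   read _ → write a, move ←, go to B
B | aabb[b]abb   read b → write a, move →, go to D
D | aabba[a]bb   read a → write _, move ←, go to C
C | aabb[a]_bb   read a → write a, move →, go to A
A | aabba[_]bb   read _ → write a, move ←, go to B
B | aabb[a]abb   read a → write b, move →, go to A
A | aabbb[a]bb   read a → write b, move →, go to E
E | aabbbb[b]b   read b → write _, move →, go to D
D | aabbbb_[b]
After 37 steps: state D, head at 7, tape aabbbb_b.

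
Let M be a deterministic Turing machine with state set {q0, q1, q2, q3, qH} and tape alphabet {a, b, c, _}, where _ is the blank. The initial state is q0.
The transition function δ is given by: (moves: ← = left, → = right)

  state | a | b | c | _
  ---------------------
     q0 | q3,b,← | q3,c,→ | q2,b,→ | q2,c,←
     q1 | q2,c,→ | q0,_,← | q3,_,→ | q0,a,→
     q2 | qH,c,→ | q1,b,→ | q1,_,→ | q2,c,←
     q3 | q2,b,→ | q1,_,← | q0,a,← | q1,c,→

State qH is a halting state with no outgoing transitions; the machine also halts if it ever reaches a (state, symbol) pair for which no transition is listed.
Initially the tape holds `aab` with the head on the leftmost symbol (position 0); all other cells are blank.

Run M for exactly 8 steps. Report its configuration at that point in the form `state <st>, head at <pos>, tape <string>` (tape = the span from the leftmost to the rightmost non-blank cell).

state=q0 head=0 tape=_[a]ab   (q0,a)→(q3,b,←)
state=q3 head=-1 tape=[_]bab   (q3,_)→(q1,c,→)
state=q1 head=0 tape=c[b]ab   (q1,b)→(q0,_,←)
state=q0 head=-1 tape=[c]_ab   (q0,c)→(q2,b,→)
state=q2 head=0 tape=b[_]ab   (q2,_)→(q2,c,←)
state=q2 head=-1 tape=[b]cab   (q2,b)→(q1,b,→)
state=q1 head=0 tape=b[c]ab   (q1,c)→(q3,_,→)
state=q3 head=1 tape=b_[a]b   (q3,a)→(q2,b,→)
state=q2 head=2 tape=b_b[b]
After 8 steps: state q2, head at 2, tape b_bb.

state q2, head at 2, tape b_bb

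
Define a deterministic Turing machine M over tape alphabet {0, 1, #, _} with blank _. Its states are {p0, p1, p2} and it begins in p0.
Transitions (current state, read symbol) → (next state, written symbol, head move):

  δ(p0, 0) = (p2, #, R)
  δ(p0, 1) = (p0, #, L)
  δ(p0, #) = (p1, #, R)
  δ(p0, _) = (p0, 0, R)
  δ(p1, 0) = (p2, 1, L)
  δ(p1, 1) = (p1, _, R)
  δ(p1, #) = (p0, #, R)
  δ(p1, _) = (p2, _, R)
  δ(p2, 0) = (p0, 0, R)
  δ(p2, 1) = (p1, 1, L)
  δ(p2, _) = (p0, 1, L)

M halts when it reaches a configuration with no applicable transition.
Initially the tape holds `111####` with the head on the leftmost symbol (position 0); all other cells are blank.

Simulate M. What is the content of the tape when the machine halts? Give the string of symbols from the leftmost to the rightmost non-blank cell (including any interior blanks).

state=p0 head=0 tape=_[1]11####__   (p0,1)→(p0,#,L)
state=p0 head=-1 tape=[_]#11####__   (p0,_)→(p0,0,R)
state=p0 head=0 tape=0[#]11####__   (p0,#)→(p1,#,R)
state=p1 head=1 tape=0#[1]1####__   (p1,1)→(p1,_,R)
state=p1 head=2 tape=0#_[1]####__   (p1,1)→(p1,_,R)
state=p1 head=3 tape=0#__[#]###__   (p1,#)→(p0,#,R)
state=p0 head=4 tape=0#__#[#]##__   (p0,#)→(p1,#,R)
state=p1 head=5 tape=0#__##[#]#__   (p1,#)→(p0,#,R)
state=p0 head=6 tape=0#__###[#]__   (p0,#)→(p1,#,R)
state=p1 head=7 tape=0#__####[_]_   (p1,_)→(p2,_,R)
state=p2 head=8 tape=0#__####_[_]   (p2,_)→(p0,1,L)
state=p0 head=7 tape=0#__####[_]1   (p0,_)→(p0,0,R)
state=p0 head=8 tape=0#__####0[1]   (p0,1)→(p0,#,L)
state=p0 head=7 tape=0#__####[0]#   (p0,0)→(p2,#,R)
state=p2 head=8 tape=0#__#####[#]
The non-blank tape span at halt is 0#__######.

0#__######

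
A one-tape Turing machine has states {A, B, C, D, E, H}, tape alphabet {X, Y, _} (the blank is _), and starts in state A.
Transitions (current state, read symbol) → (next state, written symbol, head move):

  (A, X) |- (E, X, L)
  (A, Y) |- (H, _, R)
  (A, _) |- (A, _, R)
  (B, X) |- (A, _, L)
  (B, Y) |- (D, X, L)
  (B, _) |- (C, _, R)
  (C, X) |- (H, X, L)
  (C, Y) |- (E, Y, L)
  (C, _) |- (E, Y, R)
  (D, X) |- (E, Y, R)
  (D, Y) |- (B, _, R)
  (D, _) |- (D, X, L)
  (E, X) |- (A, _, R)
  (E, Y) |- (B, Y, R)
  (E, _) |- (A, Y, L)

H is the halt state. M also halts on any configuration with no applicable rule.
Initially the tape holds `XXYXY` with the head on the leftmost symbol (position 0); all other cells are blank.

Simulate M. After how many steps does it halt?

A | __[X]XYXY   read X → write X, move L, go to E
E | _[_]XXYXY   read _ → write Y, move L, go to A
A | [_]YXXYXY   read _ → write _, move R, go to A
A | _[Y]XXYXY   read Y → write _, move R, go to H
H | __[X]XYXY
M halts after 4 transitions.

4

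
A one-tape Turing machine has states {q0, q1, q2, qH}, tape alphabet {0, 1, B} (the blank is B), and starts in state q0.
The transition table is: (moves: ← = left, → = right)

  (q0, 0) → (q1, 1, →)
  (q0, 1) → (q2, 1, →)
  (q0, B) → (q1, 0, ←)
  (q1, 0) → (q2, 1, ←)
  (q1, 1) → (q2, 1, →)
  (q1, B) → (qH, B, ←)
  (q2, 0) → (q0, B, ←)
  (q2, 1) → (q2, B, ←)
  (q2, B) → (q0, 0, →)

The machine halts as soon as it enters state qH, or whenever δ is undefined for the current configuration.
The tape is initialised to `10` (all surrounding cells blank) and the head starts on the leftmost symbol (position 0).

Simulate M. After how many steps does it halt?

31

state=q0 head=0 tape=BBBBB[1]0BB   (q0,1)→(q2,1,→)
state=q2 head=1 tape=BBBBB1[0]BB   (q2,0)→(q0,B,←)
state=q0 head=0 tape=BBBBB[1]BBB   (q0,1)→(q2,1,→)
state=q2 head=1 tape=BBBBB1[B]BB   (q2,B)→(q0,0,→)
state=q0 head=2 tape=BBBBB10[B]B   (q0,B)→(q1,0,←)
state=q1 head=1 tape=BBBBB1[0]0B   (q1,0)→(q2,1,←)
state=q2 head=0 tape=BBBBB[1]10B   (q2,1)→(q2,B,←)
state=q2 head=-1 tape=BBBB[B]B10B   (q2,B)→(q0,0,→)
state=q0 head=0 tape=BBBB0[B]10B   (q0,B)→(q1,0,←)
state=q1 head=-1 tape=BBBB[0]010B   (q1,0)→(q2,1,←)
state=q2 head=-2 tape=BBB[B]1010B   (q2,B)→(q0,0,→)
state=q0 head=-1 tape=BBB0[1]010B   (q0,1)→(q2,1,→)
state=q2 head=0 tape=BBB01[0]10B   (q2,0)→(q0,B,←)
state=q0 head=-1 tape=BBB0[1]B10B   (q0,1)→(q2,1,→)
state=q2 head=0 tape=BBB01[B]10B   (q2,B)→(q0,0,→)
state=q0 head=1 tape=BBB010[1]0B   (q0,1)→(q2,1,→)
state=q2 head=2 tape=BBB0101[0]B   (q2,0)→(q0,B,←)
state=q0 head=1 tape=BBB010[1]BB   (q0,1)→(q2,1,→)
state=q2 head=2 tape=BBB0101[B]B   (q2,B)→(q0,0,→)
state=q0 head=3 tape=BBB01010[B]   (q0,B)→(q1,0,←)
state=q1 head=2 tape=BBB0101[0]0   (q1,0)→(q2,1,←)
state=q2 head=1 tape=BBB010[1]10   (q2,1)→(q2,B,←)
state=q2 head=0 tape=BBB01[0]B10   (q2,0)→(q0,B,←)
state=q0 head=-1 tape=BBB0[1]BB10   (q0,1)→(q2,1,→)
state=q2 head=0 tape=BBB01[B]B10   (q2,B)→(q0,0,→)
state=q0 head=1 tape=BBB010[B]10   (q0,B)→(q1,0,←)
state=q1 head=0 tape=BBB01[0]010   (q1,0)→(q2,1,←)
state=q2 head=-1 tape=BBB0[1]1010   (q2,1)→(q2,B,←)
state=q2 head=-2 tape=BBB[0]B1010   (q2,0)→(q0,B,←)
state=q0 head=-3 tape=BB[B]BB1010   (q0,B)→(q1,0,←)
state=q1 head=-4 tape=B[B]0BB1010   (q1,B)→(qH,B,←)
state=qH head=-5 tape=[B]B0BB1010
M halts after 31 transitions.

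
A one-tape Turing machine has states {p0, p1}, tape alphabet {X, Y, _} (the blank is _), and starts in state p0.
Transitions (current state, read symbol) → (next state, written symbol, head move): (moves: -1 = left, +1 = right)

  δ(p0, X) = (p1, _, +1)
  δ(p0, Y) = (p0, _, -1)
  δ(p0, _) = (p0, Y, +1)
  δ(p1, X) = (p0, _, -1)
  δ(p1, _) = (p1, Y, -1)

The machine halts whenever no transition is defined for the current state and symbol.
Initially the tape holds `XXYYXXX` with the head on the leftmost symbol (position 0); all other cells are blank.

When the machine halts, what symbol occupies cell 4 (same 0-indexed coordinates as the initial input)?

p0 | __[X]XYYXXX_   read X → write _, move +1, go to p1
p1 | ___[X]YYXXX_   read X → write _, move -1, go to p0
p0 | __[_]_YYXXX_   read _ → write Y, move +1, go to p0
p0 | __Y[_]YYXXX_   read _ → write Y, move +1, go to p0
p0 | __YY[Y]YXXX_   read Y → write _, move -1, go to p0
p0 | __Y[Y]_YXXX_   read Y → write _, move -1, go to p0
p0 | __[Y]__YXXX_   read Y → write _, move -1, go to p0
p0 | _[_]___YXXX_   read _ → write Y, move +1, go to p0
p0 | _Y[_]__YXXX_   read _ → write Y, move +1, go to p0
p0 | _YY[_]_YXXX_   read _ → write Y, move +1, go to p0
p0 | _YYY[_]YXXX_   read _ → write Y, move +1, go to p0
p0 | _YYYY[Y]XXX_   read Y → write _, move -1, go to p0
p0 | _YYY[Y]_XXX_   read Y → write _, move -1, go to p0
p0 | _YY[Y]__XXX_   read Y → write _, move -1, go to p0
p0 | _Y[Y]___XXX_   read Y → write _, move -1, go to p0
p0 | _[Y]____XXX_   read Y → write _, move -1, go to p0
p0 | [_]_____XXX_   read _ → write Y, move +1, go to p0
p0 | Y[_]____XXX_   read _ → write Y, move +1, go to p0
p0 | YY[_]___XXX_   read _ → write Y, move +1, go to p0
p0 | YYY[_]__XXX_   read _ → write Y, move +1, go to p0
p0 | YYYY[_]_XXX_   read _ → write Y, move +1, go to p0
p0 | YYYYY[_]XXX_   read _ → write Y, move +1, go to p0
p0 | YYYYYY[X]XX_   read X → write _, move +1, go to p1
p1 | YYYYYY_[X]X_   read X → write _, move -1, go to p0
p0 | YYYYYY[_]_X_   read _ → write Y, move +1, go to p0
p0 | YYYYYYY[_]X_   read _ → write Y, move +1, go to p0
p0 | YYYYYYYY[X]_   read X → write _, move +1, go to p1
p1 | YYYYYYYY_[_]   read _ → write Y, move -1, go to p1
p1 | YYYYYYYY[_]Y   read _ → write Y, move -1, go to p1
p1 | YYYYYYY[Y]YY
Cell 4 holds Y when M halts.

Y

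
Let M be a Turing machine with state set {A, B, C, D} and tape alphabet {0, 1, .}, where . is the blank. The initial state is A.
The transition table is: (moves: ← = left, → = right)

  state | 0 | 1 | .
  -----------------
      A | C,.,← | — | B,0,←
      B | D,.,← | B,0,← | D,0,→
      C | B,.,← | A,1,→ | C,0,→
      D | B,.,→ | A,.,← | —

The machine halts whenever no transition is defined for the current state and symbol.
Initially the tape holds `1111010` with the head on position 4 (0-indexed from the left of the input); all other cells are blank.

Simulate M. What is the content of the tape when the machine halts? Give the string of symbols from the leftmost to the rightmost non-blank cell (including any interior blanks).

A | .1111[0]10   read 0 → write ., move ←, go to C
C | .111[1].10   read 1 → write 1, move →, go to A
A | .1111[.]10   read . → write 0, move ←, go to B
B | .111[1]010   read 1 → write 0, move ←, go to B
B | .11[1]0010   read 1 → write 0, move ←, go to B
B | .1[1]00010   read 1 → write 0, move ←, go to B
B | .[1]000010   read 1 → write 0, move ←, go to B
B | [.]0000010   read . → write 0, move →, go to D
D | 0[0]000010   read 0 → write ., move →, go to B
B | 0.[0]00010   read 0 → write ., move ←, go to D
D | 0[.].00010
The non-blank tape span at halt is 0..00010.

0..00010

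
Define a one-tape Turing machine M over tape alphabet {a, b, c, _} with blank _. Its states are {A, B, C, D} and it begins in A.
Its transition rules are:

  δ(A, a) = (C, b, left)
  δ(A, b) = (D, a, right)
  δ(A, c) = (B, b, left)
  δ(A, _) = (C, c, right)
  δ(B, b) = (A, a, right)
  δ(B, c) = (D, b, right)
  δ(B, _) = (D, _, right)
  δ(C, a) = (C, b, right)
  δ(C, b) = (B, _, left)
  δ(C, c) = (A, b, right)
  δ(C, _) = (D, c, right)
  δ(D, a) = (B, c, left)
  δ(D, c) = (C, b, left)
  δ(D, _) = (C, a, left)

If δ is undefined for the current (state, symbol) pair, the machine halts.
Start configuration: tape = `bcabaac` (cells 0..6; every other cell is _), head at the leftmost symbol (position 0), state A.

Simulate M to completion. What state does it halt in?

B

A | [b]cabaac_____   read b → write a, move right, go to D
D | a[c]abaac_____   read c → write b, move left, go to C
C | [a]babaac_____   read a → write b, move right, go to C
C | b[b]abaac_____   read b → write _, move left, go to B
B | [b]_abaac_____   read b → write a, move right, go to A
A | a[_]abaac_____   read _ → write c, move right, go to C
C | ac[a]baac_____   read a → write b, move right, go to C
C | acb[b]aac_____   read b → write _, move left, go to B
B | ac[b]_aac_____   read b → write a, move right, go to A
A | aca[_]aac_____   read _ → write c, move right, go to C
C | acac[a]ac_____   read a → write b, move right, go to C
C | acacb[a]c_____   read a → write b, move right, go to C
C | acacbb[c]_____   read c → write b, move right, go to A
A | acacbbb[_]____   read _ → write c, move right, go to C
C | acacbbbc[_]___   read _ → write c, move right, go to D
D | acacbbbcc[_]__   read _ → write a, move left, go to C
C | acacbbbc[c]a__   read c → write b, move right, go to A
A | acacbbbcb[a]__   read a → write b, move left, go to C
C | acacbbbc[b]b__   read b → write _, move left, go to B
B | acacbbb[c]_b__   read c → write b, move right, go to D
D | acacbbbb[_]b__   read _ → write a, move left, go to C
C | acacbbb[b]ab__   read b → write _, move left, go to B
B | acacbb[b]_ab__   read b → write a, move right, go to A
A | acacbba[_]ab__   read _ → write c, move right, go to C
C | acacbbac[a]b__   read a → write b, move right, go to C
C | acacbbacb[b]__   read b → write _, move left, go to B
B | acacbbac[b]___   read b → write a, move right, go to A
A | acacbbaca[_]__   read _ → write c, move right, go to C
C | acacbbacac[_]_   read _ → write c, move right, go to D
D | acacbbacacc[_]   read _ → write a, move left, go to C
C | acacbbacac[c]a   read c → write b, move right, go to A
A | acacbbacacb[a]   read a → write b, move left, go to C
C | acacbbacac[b]b   read b → write _, move left, go to B
B | acacbbaca[c]_b   read c → write b, move right, go to D
D | acacbbacab[_]b   read _ → write a, move left, go to C
C | acacbbaca[b]ab   read b → write _, move left, go to B
B | acacbbac[a]_ab
No transition is defined for (B, a); M halts in state B.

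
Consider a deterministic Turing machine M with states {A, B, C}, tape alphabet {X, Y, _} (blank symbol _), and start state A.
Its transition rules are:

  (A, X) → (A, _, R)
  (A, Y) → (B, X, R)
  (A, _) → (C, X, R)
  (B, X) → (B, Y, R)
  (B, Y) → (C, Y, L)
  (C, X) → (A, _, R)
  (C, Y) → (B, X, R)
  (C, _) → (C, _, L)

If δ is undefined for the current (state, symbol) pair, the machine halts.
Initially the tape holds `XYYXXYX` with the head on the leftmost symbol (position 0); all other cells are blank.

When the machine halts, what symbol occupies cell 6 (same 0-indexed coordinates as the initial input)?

Y

A | [X]YYXXYX_   read X → write _, move R, go to A
A | _[Y]YXXYX_   read Y → write X, move R, go to B
B | _X[Y]XXYX_   read Y → write Y, move L, go to C
C | _[X]YXXYX_   read X → write _, move R, go to A
A | __[Y]XXYX_   read Y → write X, move R, go to B
B | __X[X]XYX_   read X → write Y, move R, go to B
B | __XY[X]YX_   read X → write Y, move R, go to B
B | __XYY[Y]X_   read Y → write Y, move L, go to C
C | __XY[Y]YX_   read Y → write X, move R, go to B
B | __XYX[Y]X_   read Y → write Y, move L, go to C
C | __XY[X]YX_   read X → write _, move R, go to A
A | __XY_[Y]X_   read Y → write X, move R, go to B
B | __XY_X[X]_   read X → write Y, move R, go to B
B | __XY_XY[_]
Cell 6 holds Y when M halts.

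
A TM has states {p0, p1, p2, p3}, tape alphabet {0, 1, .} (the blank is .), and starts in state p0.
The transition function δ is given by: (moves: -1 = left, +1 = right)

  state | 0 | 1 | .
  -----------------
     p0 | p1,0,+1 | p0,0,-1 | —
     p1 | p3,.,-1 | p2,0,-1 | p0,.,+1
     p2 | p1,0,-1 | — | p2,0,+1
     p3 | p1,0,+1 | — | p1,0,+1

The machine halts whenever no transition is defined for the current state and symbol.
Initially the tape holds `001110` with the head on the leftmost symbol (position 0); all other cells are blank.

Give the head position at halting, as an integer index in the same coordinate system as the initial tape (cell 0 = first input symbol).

state=p0 head=0 tape=[0]01110   (p0,0)→(p1,0,+1)
state=p1 head=1 tape=0[0]1110   (p1,0)→(p3,.,-1)
state=p3 head=0 tape=[0].1110   (p3,0)→(p1,0,+1)
state=p1 head=1 tape=0[.]1110   (p1,.)→(p0,.,+1)
state=p0 head=2 tape=0.[1]110   (p0,1)→(p0,0,-1)
state=p0 head=1 tape=0[.]0110
At halt the head is at cell 1.

1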